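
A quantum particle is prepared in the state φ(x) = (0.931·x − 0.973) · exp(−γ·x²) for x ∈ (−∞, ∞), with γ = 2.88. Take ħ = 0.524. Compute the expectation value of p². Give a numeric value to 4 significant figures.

p² φ = −ħ² d²φ/dx²; ⟨p²⟩ = −ħ² ∫ φ*·φ'' dx / ∫|φ|² dx.
Expand each integrand as polynomial × e^(−2γx²) and use ∫x^(2j)·e^(−2γx²) dx = (2j−1)!!/(4γ)^j · √(π/(2γ)), odd powers → 0; here √(π/(2γ)) = 0.73852. Differentiate with the product rule, d/dx e^(−γx²) = −2γx·e^(−γx²).
State is unnormalized: ∫|φ|² dx = 0.75475, and ∫φ*·(−ħ² φ'') dx = 0.68472, so ⟨p²⟩ = 0.68472 / 0.75475.
⟨p²⟩ = 0.90722.

0.9072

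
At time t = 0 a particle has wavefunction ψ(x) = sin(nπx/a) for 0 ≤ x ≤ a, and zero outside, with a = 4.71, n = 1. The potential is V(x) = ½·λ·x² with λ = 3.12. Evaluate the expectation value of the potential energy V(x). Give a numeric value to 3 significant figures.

⟨V⟩ = ∫ V(x)·|ψ|² dx / ∫|ψ|² dx.
With sin²θ = (1 − cos2θ)/2 on 0 ≤ x ≤ a: ∫sin²(nπx/a) dx = a/2, ∫x·sin²(nπx/a) dx = a²/4, ∫x²·sin²(nπx/a) dx = a³·(1/6 − 1/(4n²π²)); higher powers xᵏ the same way, integrating xᵏ·cos(2nπx/a) by parts.
State is unnormalized: ∫|ψ|² dx = 2.3550, and ∫ψ*·V(x)·ψ dx = 23.038, so ⟨V⟩ = 23.038 / 2.3550.
⟨V⟩ = 9.7825.

9.78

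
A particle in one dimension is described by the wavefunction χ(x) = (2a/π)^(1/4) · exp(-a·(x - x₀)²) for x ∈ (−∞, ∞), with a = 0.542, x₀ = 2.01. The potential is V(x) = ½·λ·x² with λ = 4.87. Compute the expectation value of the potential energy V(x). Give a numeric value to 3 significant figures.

11.0

⟨V⟩ = ∫ V(x)·|χ|² dx.
Gaussian moments (u = x − x₀): ∫u^(2j)·e^(−2au²) du = (2j−1)!!/(4a)^j · √(π/(2a)), odd powers integrate to 0; here √(π/(2a)) = 1.7024.
⟨V⟩ = 10.961.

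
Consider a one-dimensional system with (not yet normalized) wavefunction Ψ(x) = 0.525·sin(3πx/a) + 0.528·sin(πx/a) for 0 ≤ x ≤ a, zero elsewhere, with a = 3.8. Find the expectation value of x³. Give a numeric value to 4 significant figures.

14.52

⟨x³⟩ = ∫ x³·|Ψ|² dx / ∫|Ψ|² dx (integrals over the domain).
On 0 ≤ x ≤ a (j ≠ l): ∫sin²(jπx/a) dx = a/2, ∫sin(jπx/a)·sin(lπx/a) dx = 0; diagonal moments ∫x·sin²(jπx/a) dx = a²/4, ∫x²·sin²(jπx/a) dx = a³·(1/6 − 1/(4j²π²)); cross terms ∫x·sin(jπx/a)·sin(lπx/a) dx = 0 for j + l even and −4jla²/(π²(j² − l²)²) for j + l odd, ∫x²·sin(jπx/a)·sin(lπx/a) dx = (−1)^(j+l)·4jla³/(π²(j² − l²)²); higher powers the same way via product-to-sum and parts.
State is unnormalized: ∫|Ψ|² dx = 1.0534, and ∫Ψ*·x³·Ψ dx = 15.293, so ⟨x³⟩ = 15.293 / 1.0534.
⟨x³⟩ = 14.518.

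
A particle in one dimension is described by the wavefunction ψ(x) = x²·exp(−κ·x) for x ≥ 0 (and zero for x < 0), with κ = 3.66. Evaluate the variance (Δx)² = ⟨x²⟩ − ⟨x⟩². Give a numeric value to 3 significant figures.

0.0933

Compute ⟨x⟩ and ⟨x²⟩ separately, then (Δx)² = ⟨x²⟩ − ⟨x⟩².
Every integrand reduces to terms xʲ·e^(−2κx) on [0, ∞); use ∫₀^∞ xʲ·e^(−2κx) dx = j!/(2κ)^(j+1).
Normalization: ∫|ψ|² dx = 0.0011420.
⟨x⟩ = 0.68306 and ⟨x²⟩ = 0.55989.
(Δx)² = 0.55989 − (0.68306)² = 0.093314.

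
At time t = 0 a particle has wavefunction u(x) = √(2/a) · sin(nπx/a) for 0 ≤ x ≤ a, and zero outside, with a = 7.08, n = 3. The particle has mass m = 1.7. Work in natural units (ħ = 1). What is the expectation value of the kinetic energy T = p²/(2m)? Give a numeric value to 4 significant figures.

0.5212

T = −(ħ²/2m) d²/dx², so ⟨T⟩ = −(ħ²/2m) ∫ u*·u'' dx; with m = 1.7.
d/dx sin(nπx/a) = (nπ/a)·cos(nπx/a) and d²/dx² sin(nπx/a) = −(nπ/a)²·sin(nπx/a); on 0 ≤ x ≤ a, ∫sin²(nπx/a) dx = a/2 and ∫sin(nπx/a)·cos(nπx/a) dx = 0.
⟨T⟩ = 0.52119.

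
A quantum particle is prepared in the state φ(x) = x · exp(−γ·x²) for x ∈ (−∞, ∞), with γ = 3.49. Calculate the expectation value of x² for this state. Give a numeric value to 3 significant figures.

⟨x²⟩ = ∫ x²·|φ|² dx / ∫|φ|² dx (integrals over the domain).
Expand each integrand as polynomial × e^(−2γx²) and use ∫x^(2j)·e^(−2γx²) dx = (2j−1)!!/(4γ)^j · √(π/(2γ)), odd powers → 0; here √(π/(2γ)) = 0.67088.
State is unnormalized: ∫|φ|² dx = 0.048058, and ∫φ*·x²·φ dx = 0.010328, so ⟨x²⟩ = 0.010328 / 0.048058.
⟨x²⟩ = 0.21490.

0.215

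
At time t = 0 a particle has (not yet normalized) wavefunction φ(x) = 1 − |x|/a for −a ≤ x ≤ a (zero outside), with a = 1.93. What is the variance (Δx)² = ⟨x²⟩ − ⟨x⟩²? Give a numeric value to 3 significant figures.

0.372

Compute ⟨x⟩ and ⟨x²⟩ separately, then (Δx)² = ⟨x²⟩ − ⟨x⟩².
φ is even, so ∫ over [−a, a] = 2∫₀ᵃ with φ = 1 − x/a there: ∫₀ᵃ (1 − x/a)² dx = a/3, ∫₀ᵃ x²(1 − x/a)² dx = a³/30, ∫₀ᵃ x⁴(1 − x/a)² dx = a⁵/105.
Normalization: ∫|φ|² dx = 1.2867.
⟨x⟩ = 0.0000 and ⟨x²⟩ = 0.37249.
(Δx)² = 0.37249 − (0.0000)² = 0.37249.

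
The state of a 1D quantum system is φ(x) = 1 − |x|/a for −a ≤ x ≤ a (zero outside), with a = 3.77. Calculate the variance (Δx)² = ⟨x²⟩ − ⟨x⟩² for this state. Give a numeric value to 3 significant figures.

1.42

Compute ⟨x⟩ and ⟨x²⟩ separately, then (Δx)² = ⟨x²⟩ − ⟨x⟩².
φ is even, so ∫ over [−a, a] = 2∫₀ᵃ with φ = 1 − x/a there: ∫₀ᵃ (1 − x/a)² dx = a/3, ∫₀ᵃ x²(1 − x/a)² dx = a³/30, ∫₀ᵃ x⁴(1 − x/a)² dx = a⁵/105.
Normalization: ∫|φ|² dx = 2.5133.
⟨x⟩ = 0.0000 and ⟨x²⟩ = 1.4213.
(Δx)² = 1.4213 − (0.0000)² = 1.4213.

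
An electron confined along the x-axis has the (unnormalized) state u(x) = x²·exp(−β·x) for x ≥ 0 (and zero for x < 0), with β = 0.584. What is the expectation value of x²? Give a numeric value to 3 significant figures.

⟨x²⟩ = ∫ x²·|u|² dx / ∫|u|² dx (integrals over the domain).
Every integrand reduces to terms xʲ·e^(−2βx) on [0, ∞); use ∫₀^∞ xʲ·e^(−2βx) dx = j!/(2β)^(j+1).
State is unnormalized: ∫|u|² dx = 11.041, and ∫u*·x²·u dx = 242.79, so ⟨x²⟩ = 242.79 / 11.041.
⟨x²⟩ = 21.991.

22.0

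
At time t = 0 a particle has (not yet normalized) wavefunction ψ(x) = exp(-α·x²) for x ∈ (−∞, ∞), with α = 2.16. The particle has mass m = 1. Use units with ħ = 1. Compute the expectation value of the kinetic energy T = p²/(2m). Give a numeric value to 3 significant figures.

1.08

T = −(ħ²/2m) d²/dx², so ⟨T⟩ = −(ħ²/2m) ∫ ψ*·ψ'' dx / ∫|ψ|² dx; with m = 1.
Gaussian moments: ∫x^(2j)·e^(−2αx²) dx = (2j−1)!!/(4α)^j · √(π/(2α)), odd powers integrate to 0; here √(π/(2α)) = 0.85277. Derivatives: d/dx e^(−αx²) = −2αx·e^(−αx²), d²/dx² e^(−αx²) = (4α²x² − 2α)·e^(−αx²).
State is unnormalized: ∫|ψ|² dx = 0.85277, and ∫ψ*·(−ħ²/2m · ψ'') dx = 0.92099, so ⟨T⟩ = 0.92099 / 0.85277.
⟨T⟩ = 1.0800.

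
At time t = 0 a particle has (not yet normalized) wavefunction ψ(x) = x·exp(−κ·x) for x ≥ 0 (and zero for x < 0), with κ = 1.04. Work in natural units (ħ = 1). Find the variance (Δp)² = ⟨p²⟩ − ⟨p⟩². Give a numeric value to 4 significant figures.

Compute ⟨p⟩ and ⟨p²⟩ separately; (Δp)² = ⟨p²⟩ − ⟨p⟩².
Differentiate x·exp(−κ·x) with the product rule; every integrand then reduces to terms xʲ·e^(−2κx) on [0, ∞), with ∫₀^∞ xʲ·e^(−2κx) dx = j!/(2κ)^(j+1).
Normalization: ∫|ψ|² dx = 0.22225.
⟨p⟩ = 0.0000 and ⟨p²⟩ = 1.0816.
(Δp)² = 1.0816 − (0.0000)² = 1.0816.

1.082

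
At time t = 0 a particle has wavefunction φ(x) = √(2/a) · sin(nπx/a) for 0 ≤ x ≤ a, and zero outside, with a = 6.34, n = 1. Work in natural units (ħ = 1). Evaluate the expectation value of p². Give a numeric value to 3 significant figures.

0.246

p² φ = −ħ² d²φ/dx²; ⟨p²⟩ = −ħ² ∫ φ*·φ'' dx.
d/dx sin(nπx/a) = (nπ/a)·cos(nπx/a) and d²/dx² sin(nπx/a) = −(nπ/a)²·sin(nπx/a); on 0 ≤ x ≤ a, ∫sin²(nπx/a) dx = a/2 and ∫sin(nπx/a)·cos(nπx/a) dx = 0.
⟨p²⟩ = 0.24554.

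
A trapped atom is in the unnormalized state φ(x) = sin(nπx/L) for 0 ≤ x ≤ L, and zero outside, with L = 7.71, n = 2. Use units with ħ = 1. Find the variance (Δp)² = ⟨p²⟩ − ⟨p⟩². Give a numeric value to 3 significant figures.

Compute ⟨p⟩ and ⟨p²⟩ separately; (Δp)² = ⟨p²⟩ − ⟨p⟩².
d/dx sin(nπx/L) = (nπ/L)·cos(nπx/L) and d²/dx² sin(nπx/L) = −(nπ/L)²·sin(nπx/L); on 0 ≤ x ≤ L, ∫sin²(nπx/L) dx = L/2 and ∫sin(nπx/L)·cos(nπx/L) dx = 0.
Normalization: ∫|φ|² dx = 3.8550.
⟨p⟩ = 0.0000 and ⟨p²⟩ = 0.66413.
(Δp)² = 0.66413 − (0.0000)² = 0.66413.

0.664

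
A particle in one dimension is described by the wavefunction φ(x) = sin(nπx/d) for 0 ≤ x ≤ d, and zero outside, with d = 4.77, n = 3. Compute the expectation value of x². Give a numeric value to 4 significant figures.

7.456

⟨x²⟩ = ∫ x²·|φ|² dx / ∫|φ|² dx (integrals over the domain).
With sin²θ = (1 − cos2θ)/2 on 0 ≤ x ≤ d: ∫sin²(nπx/d) dx = d/2, ∫x·sin²(nπx/d) dx = d²/4, ∫x²·sin²(nπx/d) dx = d³·(1/6 − 1/(4n²π²)); higher powers xᵏ the same way, integrating xᵏ·cos(2nπx/d) by parts.
State is unnormalized: ∫|φ|² dx = 2.3850, and ∫φ*·x²·φ dx = 17.783, so ⟨x²⟩ = 17.783 / 2.3850.
⟨x²⟩ = 7.4562.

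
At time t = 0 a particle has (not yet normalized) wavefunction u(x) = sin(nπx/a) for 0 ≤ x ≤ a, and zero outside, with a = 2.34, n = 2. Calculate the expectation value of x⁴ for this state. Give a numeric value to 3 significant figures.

⟨x⁴⟩ = ∫ x⁴·|u|² dx / ∫|u|² dx (integrals over the domain).
With sin²θ = (1 − cos2θ)/2 on 0 ≤ x ≤ a: ∫sin²(nπx/a) dx = a/2, ∫x·sin²(nπx/a) dx = a²/4, ∫x²·sin²(nπx/a) dx = a³·(1/6 − 1/(4n²π²)); higher powers xᵏ the same way, integrating xᵏ·cos(2nπx/a) by parts.
State is unnormalized: ∫|u|² dx = 1.1700, and ∫u*·x⁴·u dx = 6.1610, so ⟨x⁴⟩ = 6.1610 / 1.1700.
⟨x⁴⟩ = 5.2658.

5.27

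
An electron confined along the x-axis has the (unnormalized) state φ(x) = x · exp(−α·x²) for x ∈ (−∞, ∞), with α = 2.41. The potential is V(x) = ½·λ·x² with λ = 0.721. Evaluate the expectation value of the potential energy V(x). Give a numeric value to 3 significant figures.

⟨V⟩ = ∫ V(x)·|φ|² dx / ∫|φ|² dx.
Expand each integrand as polynomial × e^(−2αx²) and use ∫x^(2j)·e^(−2αx²) dx = (2j−1)!!/(4α)^j · √(π/(2α)), odd powers → 0; here √(π/(2α)) = 0.80733.
State is unnormalized: ∫|φ|² dx = 0.083748, and ∫φ*·V(x)·φ dx = 0.0093956, so ⟨V⟩ = 0.0093956 / 0.083748.
⟨V⟩ = 0.11219.

0.112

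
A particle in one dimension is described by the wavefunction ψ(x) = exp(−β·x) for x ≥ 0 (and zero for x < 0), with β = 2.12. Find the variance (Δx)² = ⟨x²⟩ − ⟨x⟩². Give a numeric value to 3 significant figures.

Compute ⟨x⟩ and ⟨x²⟩ separately, then (Δx)² = ⟨x²⟩ − ⟨x⟩².
Every integrand reduces to terms xʲ·e^(−2βx) on [0, ∞); use ∫₀^∞ xʲ·e^(−2βx) dx = j!/(2β)^(j+1).
Normalization: ∫|ψ|² dx = 0.23585.
⟨x⟩ = 0.23585 and ⟨x²⟩ = 0.11125.
(Δx)² = 0.11125 − (0.23585)² = 0.055625.

0.0556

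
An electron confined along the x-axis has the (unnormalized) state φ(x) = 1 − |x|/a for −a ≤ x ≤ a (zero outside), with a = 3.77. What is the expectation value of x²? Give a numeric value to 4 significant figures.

1.421

⟨x²⟩ = ∫ x²·|φ|² dx / ∫|φ|² dx (integrals over the domain).
φ is even, so ∫ over [−a, a] = 2∫₀ᵃ with φ = 1 − x/a there: ∫₀ᵃ (1 − x/a)² dx = a/3, ∫₀ᵃ x²(1 − x/a)² dx = a³/30, ∫₀ᵃ x⁴(1 − x/a)² dx = a⁵/105.
State is unnormalized: ∫|φ|² dx = 2.5133, and ∫φ*·x²·φ dx = 3.5722, so ⟨x²⟩ = 3.5722 / 2.5133.
⟨x²⟩ = 1.4213.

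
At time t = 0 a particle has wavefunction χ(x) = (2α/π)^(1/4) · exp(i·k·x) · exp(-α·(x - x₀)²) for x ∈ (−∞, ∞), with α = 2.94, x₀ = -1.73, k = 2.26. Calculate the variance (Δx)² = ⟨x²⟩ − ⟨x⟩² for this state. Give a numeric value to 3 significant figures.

0.0850

Compute ⟨x⟩ and ⟨x²⟩ separately, then (Δx)² = ⟨x²⟩ − ⟨x⟩².
Gaussian moments (u = x − x₀): ∫u^(2j)·e^(−2αu²) du = (2j−1)!!/(4α)^j · √(π/(2α)), odd powers integrate to 0; here √(π/(2α)) = 0.73095.
⟨x⟩ = -1.7300 and ⟨x²⟩ = 3.0779.
(Δx)² = 3.0779 − (-1.7300)² = 0.085034.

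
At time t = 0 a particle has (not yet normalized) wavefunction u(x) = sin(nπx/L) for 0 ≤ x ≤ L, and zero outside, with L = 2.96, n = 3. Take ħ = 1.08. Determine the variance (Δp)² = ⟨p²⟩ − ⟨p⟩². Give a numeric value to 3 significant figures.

Compute ⟨p⟩ and ⟨p²⟩ separately; (Δp)² = ⟨p²⟩ − ⟨p⟩².
d/dx sin(nπx/L) = (nπ/L)·cos(nπx/L) and d²/dx² sin(nπx/L) = −(nπ/L)²·sin(nπx/L); on 0 ≤ x ≤ L, ∫sin²(nπx/L) dx = L/2 and ∫sin(nπx/L)·cos(nπx/L) dx = 0.
Normalization: ∫|u|² dx = 1.4800.
⟨p⟩ = 0.0000 and ⟨p²⟩ = 11.825.
(Δp)² = 11.825 − (0.0000)² = 11.825.

11.8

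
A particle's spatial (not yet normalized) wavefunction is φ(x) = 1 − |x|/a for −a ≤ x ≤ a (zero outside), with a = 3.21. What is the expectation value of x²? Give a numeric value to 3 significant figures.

⟨x²⟩ = ∫ x²·|φ|² dx / ∫|φ|² dx (integrals over the domain).
φ is even, so ∫ over [−a, a] = 2∫₀ᵃ with φ = 1 − x/a there: ∫₀ᵃ (1 − x/a)² dx = a/3, ∫₀ᵃ x²(1 − x/a)² dx = a³/30, ∫₀ᵃ x⁴(1 − x/a)² dx = a⁵/105.
State is unnormalized: ∫|φ|² dx = 2.1400, and ∫φ*·x²·φ dx = 2.2051, so ⟨x²⟩ = 2.2051 / 2.1400.
⟨x²⟩ = 1.0304.

1.03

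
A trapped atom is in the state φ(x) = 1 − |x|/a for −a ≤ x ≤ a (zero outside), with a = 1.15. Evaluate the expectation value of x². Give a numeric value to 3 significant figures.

0.132

⟨x²⟩ = ∫ x²·|φ|² dx / ∫|φ|² dx (integrals over the domain).
φ is even, so ∫ over [−a, a] = 2∫₀ᵃ with φ = 1 − x/a there: ∫₀ᵃ (1 − x/a)² dx = a/3, ∫₀ᵃ x²(1 − x/a)² dx = a³/30, ∫₀ᵃ x⁴(1 − x/a)² dx = a⁵/105.
State is unnormalized: ∫|φ|² dx = 0.76667, and ∫φ*·x²·φ dx = 0.10139, so ⟨x²⟩ = 0.10139 / 0.76667.
⟨x²⟩ = 0.13225.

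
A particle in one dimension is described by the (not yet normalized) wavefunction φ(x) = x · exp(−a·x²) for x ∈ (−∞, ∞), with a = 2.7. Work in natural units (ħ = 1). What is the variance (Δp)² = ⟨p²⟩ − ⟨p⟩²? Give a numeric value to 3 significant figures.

Compute ⟨p⟩ and ⟨p²⟩ separately; (Δp)² = ⟨p²⟩ − ⟨p⟩².
Expand each integrand as polynomial × e^(−2ax²) and use ∫x^(2j)·e^(−2ax²) dx = (2j−1)!!/(4a)^j · √(π/(2a)), odd powers → 0; here √(π/(2a)) = 0.76274. Differentiate with the product rule, d/dx e^(−ax²) = −2ax·e^(−ax²).
Normalization: ∫|φ|² dx = 0.070624.
⟨p⟩ = 0.0000 and ⟨p²⟩ = 8.1000.
(Δp)² = 8.1000 − (0.0000)² = 8.1000.

8.10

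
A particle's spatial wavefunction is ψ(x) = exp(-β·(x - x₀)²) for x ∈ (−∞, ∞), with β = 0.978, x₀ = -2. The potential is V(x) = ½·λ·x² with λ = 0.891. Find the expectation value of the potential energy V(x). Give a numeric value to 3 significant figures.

1.90

⟨V⟩ = ∫ V(x)·|ψ|² dx / ∫|ψ|² dx.
Gaussian moments (u = x − x₀): ∫u^(2j)·e^(−2βu²) du = (2j−1)!!/(4β)^j · √(π/(2β)), odd powers integrate to 0; here √(π/(2β)) = 1.2673.
State is unnormalized: ∫|ψ|² dx = 1.2673, and ∫ψ*·V(x)·ψ dx = 2.4027, so ⟨V⟩ = 2.4027 / 1.2673.
⟨V⟩ = 1.8959.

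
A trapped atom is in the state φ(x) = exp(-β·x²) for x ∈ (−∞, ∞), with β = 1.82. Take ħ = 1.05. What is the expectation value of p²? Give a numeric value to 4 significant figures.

p² φ = −ħ² d²φ/dx²; ⟨p²⟩ = −ħ² ∫ φ*·φ'' dx / ∫|φ|² dx.
Gaussian moments: ∫x^(2j)·e^(−2βx²) dx = (2j−1)!!/(4β)^j · √(π/(2β)), odd powers integrate to 0; here √(π/(2β)) = 0.92902. Derivatives: d/dx e^(−βx²) = −2βx·e^(−βx²), d²/dx² e^(−βx²) = (4β²x² − 2β)·e^(−βx²).
State is unnormalized: ∫|φ|² dx = 0.92902, and ∫φ*·(−ħ² φ'') dx = 1.8641, so ⟨p²⟩ = 1.8641 / 0.92902.
⟨p²⟩ = 2.0066.

2.007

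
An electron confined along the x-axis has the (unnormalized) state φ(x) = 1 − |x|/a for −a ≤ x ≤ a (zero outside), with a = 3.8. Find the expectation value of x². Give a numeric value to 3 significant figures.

1.44

⟨x²⟩ = ∫ x²·|φ|² dx / ∫|φ|² dx (integrals over the domain).
φ is even, so ∫ over [−a, a] = 2∫₀ᵃ with φ = 1 − x/a there: ∫₀ᵃ (1 − x/a)² dx = a/3, ∫₀ᵃ x²(1 − x/a)² dx = a³/30, ∫₀ᵃ x⁴(1 − x/a)² dx = a⁵/105.
State is unnormalized: ∫|φ|² dx = 2.5333, and ∫φ*·x²·φ dx = 3.6581, so ⟨x²⟩ = 3.6581 / 2.5333.
⟨x²⟩ = 1.4440.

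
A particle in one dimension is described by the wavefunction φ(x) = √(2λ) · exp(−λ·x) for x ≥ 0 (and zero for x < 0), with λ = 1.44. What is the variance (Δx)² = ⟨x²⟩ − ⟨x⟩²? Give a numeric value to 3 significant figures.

0.121

Compute ⟨x⟩ and ⟨x²⟩ separately, then (Δx)² = ⟨x²⟩ − ⟨x⟩².
Every integrand reduces to terms xʲ·e^(−2λx) on [0, ∞); use ∫₀^∞ xʲ·e^(−2λx) dx = j!/(2λ)^(j+1).
⟨x⟩ = 0.34722 and ⟨x²⟩ = 0.24113.
(Δx)² = 0.24113 − (0.34722)² = 0.12056.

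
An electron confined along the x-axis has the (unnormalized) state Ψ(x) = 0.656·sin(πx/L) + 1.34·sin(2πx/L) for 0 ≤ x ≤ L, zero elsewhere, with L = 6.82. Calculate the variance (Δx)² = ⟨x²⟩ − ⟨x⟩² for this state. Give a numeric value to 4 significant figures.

Compute ⟨x⟩ and ⟨x²⟩ separately, then (Δx)² = ⟨x²⟩ − ⟨x⟩².
On 0 ≤ x ≤ L (j ≠ l): ∫sin²(jπx/L) dx = L/2, ∫sin(jπx/L)·sin(lπx/L) dx = 0; diagonal moments ∫x·sin²(jπx/L) dx = L²/4, ∫x²·sin²(jπx/L) dx = L³·(1/6 − 1/(4j²π²)); cross terms ∫x·sin(jπx/L)·sin(lπx/L) dx = 0 for j + l even and −4jlL²/(π²(j² − l²)²) for j + l odd, ∫x²·sin(jπx/L)·sin(lπx/L) dx = (−1)^(j+l)·4jlL³/(π²(j² − l²)²); higher powers the same way via product-to-sum and parts.
Normalization: ∫|Ψ|² dx = 7.5904.
⟨x⟩ = 2.4397 and ⟨x²⟩ = 7.9562.
(Δx)² = 7.9562 − (2.4397)² = 2.0039.

2.004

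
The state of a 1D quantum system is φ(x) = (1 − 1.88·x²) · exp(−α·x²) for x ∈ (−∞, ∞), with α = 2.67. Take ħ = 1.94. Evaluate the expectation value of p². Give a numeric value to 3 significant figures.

21.3

p² φ = −ħ² d²φ/dx²; ⟨p²⟩ = −ħ² ∫ φ*·φ'' dx / ∫|φ|² dx.
Expand each integrand as polynomial × e^(−2αx²) and use ∫x^(2j)·e^(−2αx²) dx = (2j−1)!!/(4α)^j · √(π/(2α)), odd powers → 0; here √(π/(2α)) = 0.76702. Differentiate with the product rule, d/dx e^(−αx²) = −2αx·e^(−αx²).
State is unnormalized: ∫|φ|² dx = 0.56828, and ∫φ*·(−ħ² φ'') dx = 12.093, so ⟨p²⟩ = 12.093 / 0.56828.
⟨p²⟩ = 21.280.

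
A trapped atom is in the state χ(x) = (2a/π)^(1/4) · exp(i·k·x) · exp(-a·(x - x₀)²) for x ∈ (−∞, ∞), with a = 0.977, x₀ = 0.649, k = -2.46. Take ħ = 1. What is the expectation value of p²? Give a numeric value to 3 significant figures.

p² χ = −ħ² d²χ/dx²; ⟨p²⟩ = −ħ² ∫ χ*·χ'' dx.
Gaussian moments (u = x − x₀): ∫u^(2j)·e^(−2au²) du = (2j−1)!!/(4a)^j · √(π/(2a)), odd powers integrate to 0; here √(π/(2a)) = 1.2680. Derivatives: χ′ = (ik − 2au)·χ, χ″ = ((ik − 2au)² − 2a)·χ; the odd-in-u pieces drop out.
⟨p²⟩ = 7.0286.

7.03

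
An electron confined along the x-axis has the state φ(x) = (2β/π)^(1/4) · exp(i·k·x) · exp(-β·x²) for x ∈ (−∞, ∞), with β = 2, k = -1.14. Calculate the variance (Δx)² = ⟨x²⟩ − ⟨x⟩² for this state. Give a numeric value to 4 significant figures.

0.1250

Compute ⟨x⟩ and ⟨x²⟩ separately, then (Δx)² = ⟨x²⟩ − ⟨x⟩².
Gaussian moments: ∫x^(2j)·e^(−2βx²) dx = (2j−1)!!/(4β)^j · √(π/(2β)), odd powers integrate to 0; here √(π/(2β)) = 0.88623.
⟨x⟩ = 0.0000 and ⟨x²⟩ = 0.12500.
(Δx)² = 0.12500 − (0.0000)² = 0.12500.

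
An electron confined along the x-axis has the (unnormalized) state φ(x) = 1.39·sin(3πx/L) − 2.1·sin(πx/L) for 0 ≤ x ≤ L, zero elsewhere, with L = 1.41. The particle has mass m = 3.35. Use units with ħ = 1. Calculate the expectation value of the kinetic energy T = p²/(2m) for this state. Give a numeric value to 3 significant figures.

T = −(ħ²/2m) d²/dx², so ⟨T⟩ = −(ħ²/2m) ∫ φ*·φ'' dx / ∫|φ|² dx; with m = 3.35.
d²/dx² sin(jπx/L) = −(jπ/L)²·sin(jπx/L); on 0 ≤ x ≤ L, ∫sin²(jπx/L) dx = L/2 and ∫sin(jπx/L)·sin(lπx/L) dx = 0 for j ≠ l, so only diagonal terms survive in ∫|φ|² and ∫φ·φ″; ∫φ·φ′ dx = [φ²/2] between the walls = 0.
State is unnormalized: ∫|φ|² dx = 4.4712, and ∫φ*·(−ħ²/2m · φ'') dx = 11.387, so ⟨T⟩ = 11.387 / 4.4712.
⟨T⟩ = 2.5468.

2.55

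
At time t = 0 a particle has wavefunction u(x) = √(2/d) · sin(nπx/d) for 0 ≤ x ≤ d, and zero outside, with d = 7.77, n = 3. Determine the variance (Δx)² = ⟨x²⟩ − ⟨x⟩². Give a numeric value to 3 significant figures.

4.69

Compute ⟨x⟩ and ⟨x²⟩ separately, then (Δx)² = ⟨x²⟩ − ⟨x⟩².
With sin²θ = (1 − cos2θ)/2 on 0 ≤ x ≤ d: ∫sin²(nπx/d) dx = d/2, ∫x·sin²(nπx/d) dx = d²/4, ∫x²·sin²(nπx/d) dx = d³·(1/6 − 1/(4n²π²)); higher powers xᵏ the same way, integrating xᵏ·cos(2nπx/d) by parts.
⟨x⟩ = 3.8850 and ⟨x²⟩ = 19.784.
(Δx)² = 19.784 − (3.8850)² = 4.6912.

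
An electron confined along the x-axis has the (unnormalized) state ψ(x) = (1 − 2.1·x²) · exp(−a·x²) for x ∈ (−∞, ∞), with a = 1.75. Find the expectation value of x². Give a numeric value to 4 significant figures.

⟨x²⟩ = ∫ x²·|ψ|² dx / ∫|ψ|² dx (integrals over the domain).
Expand each integrand as polynomial × e^(−2ax²) and use ∫x^(2j)·e^(−2ax²) dx = (2j−1)!!/(4a)^j · √(π/(2a)), odd powers → 0; here √(π/(2a)) = 0.94742.
State is unnormalized: ∫|ψ|² dx = 0.63477, and ∫ψ*·x²·ψ dx = 0.074440, so ⟨x²⟩ = 0.074440 / 0.63477.
⟨x²⟩ = 0.11727.

0.1173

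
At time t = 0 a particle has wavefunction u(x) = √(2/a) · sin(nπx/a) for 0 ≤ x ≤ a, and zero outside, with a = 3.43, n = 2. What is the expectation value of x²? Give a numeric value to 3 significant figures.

⟨x²⟩ = ∫ x²·|u|² dx (integrals over the domain).
With sin²θ = (1 − cos2θ)/2 on 0 ≤ x ≤ a: ∫sin²(nπx/a) dx = a/2, ∫x·sin²(nπx/a) dx = a²/4, ∫x²·sin²(nπx/a) dx = a³·(1/6 − 1/(4n²π²)); higher powers xᵏ the same way, integrating xᵏ·cos(2nπx/a) by parts.
⟨x²⟩ = 3.7726.

3.77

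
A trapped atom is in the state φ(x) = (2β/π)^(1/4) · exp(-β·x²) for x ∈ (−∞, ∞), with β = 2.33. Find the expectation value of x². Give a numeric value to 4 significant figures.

⟨x²⟩ = ∫ x²·|φ|² dx (integrals over the domain).
Gaussian moments: ∫x^(2j)·e^(−2βx²) dx = (2j−1)!!/(4β)^j · √(π/(2β)), odd powers integrate to 0; here √(π/(2β)) = 0.82107.
⟨x²⟩ = 0.10730.

0.1073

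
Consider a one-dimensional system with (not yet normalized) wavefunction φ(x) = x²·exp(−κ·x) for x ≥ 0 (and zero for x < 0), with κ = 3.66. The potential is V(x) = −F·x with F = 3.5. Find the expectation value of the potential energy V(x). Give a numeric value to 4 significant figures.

⟨V⟩ = ∫ V(x)·|φ|² dx / ∫|φ|² dx.
Every integrand reduces to terms xʲ·e^(−2κx) on [0, ∞); use ∫₀^∞ xʲ·e^(−2κx) dx = j!/(2κ)^(j+1).
State is unnormalized: ∫|φ|² dx = 0.0011420, and ∫φ*·V(x)·φ dx = -0.0027301, so ⟨V⟩ = -0.0027301 / 0.0011420.
⟨V⟩ = -2.3907.

-2.391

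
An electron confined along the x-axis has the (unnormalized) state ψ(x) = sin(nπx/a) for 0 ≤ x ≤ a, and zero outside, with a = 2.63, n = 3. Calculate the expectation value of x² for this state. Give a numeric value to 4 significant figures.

2.267

⟨x²⟩ = ∫ x²·|ψ|² dx / ∫|ψ|² dx (integrals over the domain).
With sin²θ = (1 − cos2θ)/2 on 0 ≤ x ≤ a: ∫sin²(nπx/a) dx = a/2, ∫x·sin²(nπx/a) dx = a²/4, ∫x²·sin²(nπx/a) dx = a³·(1/6 − 1/(4n²π²)); higher powers xᵏ the same way, integrating xᵏ·cos(2nπx/a) by parts.
State is unnormalized: ∫|ψ|² dx = 1.3150, and ∫ψ*·x²·ψ dx = 2.9807, so ⟨x²⟩ = 2.9807 / 1.3150.
⟨x²⟩ = 2.2667.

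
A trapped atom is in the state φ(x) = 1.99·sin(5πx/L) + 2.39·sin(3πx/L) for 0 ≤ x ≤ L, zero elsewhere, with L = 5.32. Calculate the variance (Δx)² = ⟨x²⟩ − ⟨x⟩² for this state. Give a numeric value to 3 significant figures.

3.56

Compute ⟨x⟩ and ⟨x²⟩ separately, then (Δx)² = ⟨x²⟩ − ⟨x⟩².
On 0 ≤ x ≤ L (j ≠ l): ∫sin²(jπx/L) dx = L/2, ∫sin(jπx/L)·sin(lπx/L) dx = 0; diagonal moments ∫x·sin²(jπx/L) dx = L²/4, ∫x²·sin²(jπx/L) dx = L³·(1/6 − 1/(4j²π²)); cross terms ∫x·sin(jπx/L)·sin(lπx/L) dx = 0 for j + l even and −4jlL²/(π²(j² − l²)²) for j + l odd, ∫x²·sin(jπx/L)·sin(lπx/L) dx = (−1)^(j+l)·4jlL³/(π²(j² − l²)²); higher powers the same way via product-to-sum and parts.
Normalization: ∫|φ|² dx = 25.728.
⟨x⟩ = 2.6600 and ⟨x²⟩ = 10.639.
(Δx)² = 10.639 − (2.6600)² = 3.5629.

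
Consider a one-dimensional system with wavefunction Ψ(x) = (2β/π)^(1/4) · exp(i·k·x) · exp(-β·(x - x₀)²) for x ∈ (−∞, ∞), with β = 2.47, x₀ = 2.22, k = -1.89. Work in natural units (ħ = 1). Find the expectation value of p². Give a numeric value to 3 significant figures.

6.04

p² Ψ = −ħ² d²Ψ/dx²; ⟨p²⟩ = −ħ² ∫ Ψ*·Ψ'' dx.
Gaussian moments (u = x − x₀): ∫u^(2j)·e^(−2βu²) du = (2j−1)!!/(4β)^j · √(π/(2β)), odd powers integrate to 0; here √(π/(2β)) = 0.79746. Derivatives: Ψ′ = (ik − 2βu)·Ψ, Ψ″ = ((ik − 2βu)² − 2β)·Ψ; the odd-in-u pieces drop out.
⟨p²⟩ = 6.0421.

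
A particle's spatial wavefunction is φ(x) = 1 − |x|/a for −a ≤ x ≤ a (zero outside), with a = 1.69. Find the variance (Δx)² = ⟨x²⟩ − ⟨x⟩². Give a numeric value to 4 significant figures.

0.2856

Compute ⟨x⟩ and ⟨x²⟩ separately, then (Δx)² = ⟨x²⟩ − ⟨x⟩².
φ is even, so ∫ over [−a, a] = 2∫₀ᵃ with φ = 1 − x/a there: ∫₀ᵃ (1 − x/a)² dx = a/3, ∫₀ᵃ x²(1 − x/a)² dx = a³/30, ∫₀ᵃ x⁴(1 − x/a)² dx = a⁵/105.
Normalization: ∫|φ|² dx = 1.1267.
⟨x⟩ = 0.0000 and ⟨x²⟩ = 0.28561.
(Δx)² = 0.28561 − (0.0000)² = 0.28561.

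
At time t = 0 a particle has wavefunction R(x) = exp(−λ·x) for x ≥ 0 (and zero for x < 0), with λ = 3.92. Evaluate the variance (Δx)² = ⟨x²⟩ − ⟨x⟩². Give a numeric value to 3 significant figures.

Compute ⟨x⟩ and ⟨x²⟩ separately, then (Δx)² = ⟨x²⟩ − ⟨x⟩².
Every integrand reduces to terms xʲ·e^(−2λx) on [0, ∞); use ∫₀^∞ xʲ·e^(−2λx) dx = j!/(2λ)^(j+1).
Normalization: ∫|R|² dx = 0.12755.
⟨x⟩ = 0.12755 and ⟨x²⟩ = 0.032539.
(Δx)² = 0.032539 − (0.12755)² = 0.016269.

0.0163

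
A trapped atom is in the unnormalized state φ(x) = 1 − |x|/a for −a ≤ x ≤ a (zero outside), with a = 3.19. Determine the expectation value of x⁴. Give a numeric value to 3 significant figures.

2.96

⟨x⁴⟩ = ∫ x⁴·|φ|² dx / ∫|φ|² dx (integrals over the domain).
φ is even, so ∫ over [−a, a] = 2∫₀ᵃ with φ = 1 − x/a there: ∫₀ᵃ (1 − x/a)² dx = a/3, ∫₀ᵃ x²(1 − x/a)² dx = a³/30, ∫₀ᵃ x⁴(1 − x/a)² dx = a⁵/105.
State is unnormalized: ∫|φ|² dx = 2.1267, and ∫φ*·x⁴·φ dx = 6.2921, so ⟨x⁴⟩ = 6.2921 / 2.1267.
⟨x⁴⟩ = 2.9587.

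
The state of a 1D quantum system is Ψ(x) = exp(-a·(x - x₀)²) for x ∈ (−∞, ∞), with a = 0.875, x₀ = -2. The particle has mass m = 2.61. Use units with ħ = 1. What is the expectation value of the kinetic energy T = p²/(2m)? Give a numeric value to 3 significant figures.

T = −(ħ²/2m) d²/dx², so ⟨T⟩ = −(ħ²/2m) ∫ Ψ*·Ψ'' dx / ∫|Ψ|² dx; with m = 2.61.
Gaussian moments (u = x − x₀): ∫u^(2j)·e^(−2au²) du = (2j−1)!!/(4a)^j · √(π/(2a)), odd powers integrate to 0; here √(π/(2a)) = 1.3398. Derivatives: d/dx e^(−au²) = −2au·e^(−au²), d²/dx² e^(−au²) = (4a²u² − 2a)·e^(−au²).
State is unnormalized: ∫|Ψ|² dx = 1.3398, and ∫Ψ*·(−ħ²/2m · Ψ'') dx = 0.22459, so ⟨T⟩ = 0.22459 / 1.3398.
⟨T⟩ = 0.16762.

0.168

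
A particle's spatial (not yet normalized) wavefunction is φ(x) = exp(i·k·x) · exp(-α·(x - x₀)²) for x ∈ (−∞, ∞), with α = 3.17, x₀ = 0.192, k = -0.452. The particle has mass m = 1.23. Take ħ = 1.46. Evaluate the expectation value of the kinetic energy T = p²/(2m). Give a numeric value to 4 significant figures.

T = −(ħ²/2m) d²/dx², so ⟨T⟩ = −(ħ²/2m) ∫ φ*·φ'' dx / ∫|φ|² dx; with m = 1.23.
Gaussian moments (u = x − x₀): ∫u^(2j)·e^(−2αu²) du = (2j−1)!!/(4α)^j · √(π/(2α)), odd powers integrate to 0; here √(π/(2α)) = 0.70393. Derivatives: φ′ = (ik − 2αu)·φ, φ″ = ((ik − 2αu)² − 2α)·φ; the odd-in-u pieces drop out.
State is unnormalized: ∫|φ|² dx = 0.70393, and ∫φ*·(−ħ²/2m · φ'') dx = 2.0582, so ⟨T⟩ = 2.0582 / 0.70393.
⟨T⟩ = 2.9238.

2.924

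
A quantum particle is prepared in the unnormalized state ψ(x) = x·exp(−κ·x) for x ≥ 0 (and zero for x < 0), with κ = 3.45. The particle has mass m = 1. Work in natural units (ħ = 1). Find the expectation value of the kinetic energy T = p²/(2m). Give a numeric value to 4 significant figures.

T = −(ħ²/2m) d²/dx², so ⟨T⟩ = −(ħ²/2m) ∫ ψ*·ψ'' dx / ∫|ψ|² dx; with m = 1.
Differentiate x·exp(−κ·x) with the product rule; every integrand then reduces to terms xʲ·e^(−2κx) on [0, ∞), with ∫₀^∞ xʲ·e^(−2κx) dx = j!/(2κ)^(j+1).
State is unnormalized: ∫|ψ|² dx = 0.0060881, and ∫ψ*·(−ħ²/2m · ψ'') dx = 0.036232, so ⟨T⟩ = 0.036232 / 0.0060881.
⟨T⟩ = 5.9513.

5.951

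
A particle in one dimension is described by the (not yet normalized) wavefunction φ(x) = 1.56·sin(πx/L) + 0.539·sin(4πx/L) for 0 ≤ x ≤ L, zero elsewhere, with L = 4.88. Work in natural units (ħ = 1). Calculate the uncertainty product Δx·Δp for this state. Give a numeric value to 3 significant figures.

0.983

Δx = √(⟨x²⟩−⟨x⟩²), Δp = √(⟨p²⟩−⟨p⟩²).
On 0 ≤ x ≤ L (j ≠ l): ∫sin²(jπx/L) dx = L/2, ∫sin(jπx/L)·sin(lπx/L) dx = 0; diagonal moments ∫x·sin²(jπx/L) dx = L²/4, ∫x²·sin²(jπx/L) dx = L³·(1/6 − 1/(4j²π²)); cross terms ∫x·sin(jπx/L)·sin(lπx/L) dx = 0 for j + l even and −4jlL²/(π²(j² − l²)²) for j + l odd, ∫x²·sin(jπx/L)·sin(lπx/L) dx = (−1)^(j+l)·4jlL³/(π²(j² − l²)²); higher powers the same way via product-to-sum and parts. d²/dx² sin(jπx/L) = −(jπ/L)²·sin(jπx/L); on 0 ≤ x ≤ L, ∫sin²(jπx/L) dx = L/2 and ∫sin(jπx/L)·sin(lπx/L) dx = 0 for j ≠ l, so only diagonal terms survive in ∫|φ|² and ∫φ·φ″; ∫φ·φ′ dx = [φ²/2] between the walls = 0.
Normalization: ∫|φ|² dx = 6.6469.
⟨x⟩ = 2.3966, ⟨x²⟩ = 6.6405 ⇒ Δx = 0.94701.
⟨p⟩ = 0.0000, ⟨p²⟩ = 1.0774 ⇒ Δp = 1.0380.
Δx·Δp = 0.98298.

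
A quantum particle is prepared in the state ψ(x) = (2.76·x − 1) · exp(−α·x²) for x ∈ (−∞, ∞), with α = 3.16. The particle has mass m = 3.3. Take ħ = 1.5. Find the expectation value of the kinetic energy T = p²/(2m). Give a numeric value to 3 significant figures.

T = −(ħ²/2m) d²/dx², so ⟨T⟩ = −(ħ²/2m) ∫ ψ*·ψ'' dx / ∫|ψ|² dx; with m = 3.3.
Expand each integrand as polynomial × e^(−2αx²) and use ∫x^(2j)·e^(−2αx²) dx = (2j−1)!!/(4α)^j · √(π/(2α)), odd powers → 0; here √(π/(2α)) = 0.70504. Differentiate with the product rule, d/dx e^(−αx²) = −2αx·e^(−αx²).
State is unnormalized: ∫|ψ|² dx = 1.1299, and ∫ψ*·(−ħ²/2m · ψ'') dx = 2.1327, so ⟨T⟩ = 2.1327 / 1.1299.
⟨T⟩ = 1.8875.

1.89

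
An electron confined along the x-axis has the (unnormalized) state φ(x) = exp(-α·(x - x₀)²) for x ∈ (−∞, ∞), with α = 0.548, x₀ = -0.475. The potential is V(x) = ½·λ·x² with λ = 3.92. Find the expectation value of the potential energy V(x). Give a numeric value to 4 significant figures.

⟨V⟩ = ∫ V(x)·|φ|² dx / ∫|φ|² dx.
Gaussian moments (u = x − x₀): ∫u^(2j)·e^(−2αu²) du = (2j−1)!!/(4α)^j · √(π/(2α)), odd powers integrate to 0; here √(π/(2α)) = 1.6930.
State is unnormalized: ∫|φ|² dx = 1.6930, and ∫φ*·V(x)·φ dx = 2.2626, so ⟨V⟩ = 2.2626 / 1.6930.
⟨V⟩ = 1.3364.

1.336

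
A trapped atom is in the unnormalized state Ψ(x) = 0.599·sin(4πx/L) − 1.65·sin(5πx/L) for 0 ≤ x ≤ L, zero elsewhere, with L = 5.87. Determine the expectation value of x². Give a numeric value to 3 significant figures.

15.8

⟨x²⟩ = ∫ x²·|Ψ|² dx / ∫|Ψ|² dx (integrals over the domain).
On 0 ≤ x ≤ L (j ≠ l): ∫sin²(jπx/L) dx = L/2, ∫sin(jπx/L)·sin(lπx/L) dx = 0; diagonal moments ∫x·sin²(jπx/L) dx = L²/4, ∫x²·sin²(jπx/L) dx = L³·(1/6 − 1/(4j²π²)); cross terms ∫x·sin(jπx/L)·sin(lπx/L) dx = 0 for j + l even and −4jlL²/(π²(j² − l²)²) for j + l odd, ∫x²·sin(jπx/L)·sin(lπx/L) dx = (−1)^(j+l)·4jlL³/(π²(j² − l²)²); higher powers the same way via product-to-sum and parts.
State is unnormalized: ∫|Ψ|² dx = 9.0436, and ∫Ψ*·x²·Ψ dx = 143.21, so ⟨x²⟩ = 143.21 / 9.0436.
⟨x²⟩ = 15.835.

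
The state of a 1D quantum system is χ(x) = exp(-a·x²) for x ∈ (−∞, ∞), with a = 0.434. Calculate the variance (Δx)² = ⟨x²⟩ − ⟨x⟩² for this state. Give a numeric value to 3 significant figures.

0.576

Compute ⟨x⟩ and ⟨x²⟩ separately, then (Δx)² = ⟨x²⟩ − ⟨x⟩².
Gaussian moments: ∫x^(2j)·e^(−2ax²) dx = (2j−1)!!/(4a)^j · √(π/(2a)), odd powers integrate to 0; here √(π/(2a)) = 1.9025.
Normalization: ∫|χ|² dx = 1.9025.
⟨x⟩ = 0.0000 and ⟨x²⟩ = 0.57604.
(Δx)² = 0.57604 − (0.0000)² = 0.57604.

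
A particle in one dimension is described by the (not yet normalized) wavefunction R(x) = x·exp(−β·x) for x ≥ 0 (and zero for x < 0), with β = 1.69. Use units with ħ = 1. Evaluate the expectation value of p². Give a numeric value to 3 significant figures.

2.86

p² R = −ħ² d²R/dx²; ⟨p²⟩ = −ħ² ∫ R*·R'' dx / ∫|R|² dx.
Differentiate x·exp(−β·x) with the product rule; every integrand then reduces to terms xʲ·e^(−2βx) on [0, ∞), with ∫₀^∞ xʲ·e^(−2βx) dx = j!/(2β)^(j+1).
State is unnormalized: ∫|R|² dx = 0.051794, and ∫R*·(−ħ² R'') dx = 0.14793, so ⟨p²⟩ = 0.14793 / 0.051794.
⟨p²⟩ = 2.8561.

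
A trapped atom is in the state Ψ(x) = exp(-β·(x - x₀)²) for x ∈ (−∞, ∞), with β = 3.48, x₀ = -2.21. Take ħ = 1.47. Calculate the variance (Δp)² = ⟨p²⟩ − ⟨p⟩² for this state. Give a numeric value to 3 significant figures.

Compute ⟨p⟩ and ⟨p²⟩ separately; (Δp)² = ⟨p²⟩ − ⟨p⟩².
Gaussian moments (u = x − x₀): ∫u^(2j)·e^(−2βu²) du = (2j−1)!!/(4β)^j · √(π/(2β)), odd powers integrate to 0; here √(π/(2β)) = 0.67185. Derivatives: d/dx e^(−βu²) = −2βu·e^(−βu²), d²/dx² e^(−βu²) = (4β²u² − 2β)·e^(−βu²).
Normalization: ∫|Ψ|² dx = 0.67185.
⟨p⟩ = 0.0000 and ⟨p²⟩ = 7.5199.
(Δp)² = 7.5199 − (0.0000)² = 7.5199.

7.52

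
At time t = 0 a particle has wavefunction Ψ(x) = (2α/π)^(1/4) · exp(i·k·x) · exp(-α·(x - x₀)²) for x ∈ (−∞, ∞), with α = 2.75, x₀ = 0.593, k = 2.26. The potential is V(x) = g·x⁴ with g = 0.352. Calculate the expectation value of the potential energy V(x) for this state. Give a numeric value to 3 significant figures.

0.120

⟨V⟩ = ∫ V(x)·|Ψ|² dx.
Gaussian moments (u = x − x₀): ∫u^(2j)·e^(−2αu²) du = (2j−1)!!/(4α)^j · √(π/(2α)), odd powers integrate to 0; here √(π/(2α)) = 0.75578.
⟨V⟩ = 0.11977.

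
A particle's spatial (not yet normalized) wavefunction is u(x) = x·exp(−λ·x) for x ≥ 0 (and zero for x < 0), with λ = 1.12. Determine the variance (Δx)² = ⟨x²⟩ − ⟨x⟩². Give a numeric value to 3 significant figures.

0.598

Compute ⟨x⟩ and ⟨x²⟩ separately, then (Δx)² = ⟨x²⟩ − ⟨x⟩².
Every integrand reduces to terms xʲ·e^(−2λx) on [0, ∞); use ∫₀^∞ xʲ·e^(−2λx) dx = j!/(2λ)^(j+1).
Normalization: ∫|u|² dx = 0.17795.
⟨x⟩ = 1.3393 and ⟨x²⟩ = 2.3916.
(Δx)² = 2.3916 − (1.3393)² = 0.59790.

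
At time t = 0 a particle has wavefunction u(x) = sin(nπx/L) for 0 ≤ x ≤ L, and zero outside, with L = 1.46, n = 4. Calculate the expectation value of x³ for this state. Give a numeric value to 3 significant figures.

0.763

⟨x³⟩ = ∫ x³·|u|² dx / ∫|u|² dx (integrals over the domain).
With sin²θ = (1 − cos2θ)/2 on 0 ≤ x ≤ L: ∫sin²(nπx/L) dx = L/2, ∫x·sin²(nπx/L) dx = L²/4, ∫x²·sin²(nπx/L) dx = L³·(1/6 − 1/(4n²π²)); higher powers xᵏ the same way, integrating xᵏ·cos(2nπx/L) by parts.
State is unnormalized: ∫|u|² dx = 0.73000, and ∫u*·x³·u dx = 0.55717, so ⟨x³⟩ = 0.55717 / 0.73000.
⟨x³⟩ = 0.76325.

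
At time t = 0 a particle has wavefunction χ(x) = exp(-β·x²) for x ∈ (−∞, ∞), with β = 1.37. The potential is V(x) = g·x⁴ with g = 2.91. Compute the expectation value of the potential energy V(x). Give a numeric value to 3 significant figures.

⟨V⟩ = ∫ V(x)·|χ|² dx / ∫|χ|² dx.
Gaussian moments: ∫x^(2j)·e^(−2βx²) dx = (2j−1)!!/(4β)^j · √(π/(2β)), odd powers integrate to 0; here √(π/(2β)) = 1.0708.
State is unnormalized: ∫|χ|² dx = 1.0708, and ∫χ*·V(x)·χ dx = 0.31128, so ⟨V⟩ = 0.31128 / 1.0708.
⟨V⟩ = 0.29071.

0.291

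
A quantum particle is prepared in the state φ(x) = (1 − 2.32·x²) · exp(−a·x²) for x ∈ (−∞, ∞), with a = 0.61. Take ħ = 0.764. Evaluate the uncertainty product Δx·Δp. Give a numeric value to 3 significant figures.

Δx = √(⟨x²⟩−⟨x⟩²), Δp = √(⟨p²⟩−⟨p⟩²).
Expand each integrand as polynomial × e^(−2ax²) and use ∫x^(2j)·e^(−2ax²) dx = (2j−1)!!/(4a)^j · √(π/(2a)), odd powers → 0; here √(π/(2a)) = 1.6047. Differentiate with the product rule, d/dx e^(−ax²) = −2ax·e^(−ax²).
Normalization: ∫|φ|² dx = 2.9054.
⟨x⟩ = 0.0000, ⟨x²⟩ = 2.0047 ⇒ Δx = 1.4159.
⟨p⟩ = 0.0000, ⟨p²⟩ = 1.8152 ⇒ Δp = 1.3473.
Δx·Δp = 1.9076.

1.91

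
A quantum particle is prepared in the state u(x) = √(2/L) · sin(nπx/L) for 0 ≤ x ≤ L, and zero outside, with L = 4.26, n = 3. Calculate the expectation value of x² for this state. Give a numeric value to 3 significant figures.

5.95

⟨x²⟩ = ∫ x²·|u|² dx (integrals over the domain).
With sin²θ = (1 − cos2θ)/2 on 0 ≤ x ≤ L: ∫sin²(nπx/L) dx = L/2, ∫x·sin²(nπx/L) dx = L²/4, ∫x²·sin²(nπx/L) dx = L³·(1/6 − 1/(4n²π²)); higher powers xᵏ the same way, integrating xᵏ·cos(2nπx/L) by parts.
⟨x²⟩ = 5.9470.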